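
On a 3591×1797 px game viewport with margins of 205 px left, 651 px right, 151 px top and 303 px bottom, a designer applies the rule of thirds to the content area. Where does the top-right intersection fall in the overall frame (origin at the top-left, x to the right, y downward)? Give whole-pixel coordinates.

Content width = 3591 − 205 − 651 = 2735 px; content height = 1797 − 151 − 303 = 1343 px.
Top-right is two-thirds across and one-third down within the content area.
x = 205 + 2 × 2735/3 = 205 + 1823.33 ≈ 2028
y = 151 + 1 × 1343/3 = 151 + 447.67 ≈ 599

(2028, 599)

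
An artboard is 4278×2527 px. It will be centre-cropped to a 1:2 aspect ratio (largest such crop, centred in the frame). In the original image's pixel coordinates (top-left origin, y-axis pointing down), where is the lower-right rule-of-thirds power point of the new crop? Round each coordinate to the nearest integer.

x = 2350 px, y = 1685 px

4278/2527 > 1/2, so the 1:2 crop keeps the full height 2527 and trims width to 2527 × 1/2 = 1263.50 px.
Left offset = (4278 − 1263.50)/2 = 1507.25 px; top offset = 0.
Lower-right is two-thirds across and two-thirds down within the crop:
x = 1507.25 + 2 × 1263.50/3 ≈ 2350; y = 0.00 + 2 × 2527.00/3 ≈ 1685.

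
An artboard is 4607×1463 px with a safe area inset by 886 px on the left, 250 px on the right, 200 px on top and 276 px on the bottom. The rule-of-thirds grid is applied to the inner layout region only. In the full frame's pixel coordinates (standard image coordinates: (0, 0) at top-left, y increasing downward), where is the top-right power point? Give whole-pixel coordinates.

Content width = 4607 − 886 − 250 = 3471 px; content height = 1463 − 200 − 276 = 987 px.
Top-right is two-thirds across and one-third down within the inner layout region.
x = 886 + 2 × 3471/3 = 886 + 2314.00 ≈ 3200
y = 200 + 1 × 987/3 = 200 + 329.00 ≈ 529

(3200, 529)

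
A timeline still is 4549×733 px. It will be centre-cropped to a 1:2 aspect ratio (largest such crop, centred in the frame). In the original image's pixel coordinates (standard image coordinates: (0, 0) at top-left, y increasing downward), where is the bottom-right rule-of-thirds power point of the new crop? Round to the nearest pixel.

x = 2336 px, y = 489 px

4549/733 > 1/2, so the 1:2 crop keeps the full height 733 and trims width to 733 × 1/2 = 366.50 px.
Left offset = (4549 − 366.50)/2 = 2091.25 px; top offset = 0.
Bottom-right is two-thirds across and two-thirds down within the crop:
x = 2091.25 + 2 × 366.50/3 ≈ 2336; y = 0.00 + 2 × 733.00/3 ≈ 489.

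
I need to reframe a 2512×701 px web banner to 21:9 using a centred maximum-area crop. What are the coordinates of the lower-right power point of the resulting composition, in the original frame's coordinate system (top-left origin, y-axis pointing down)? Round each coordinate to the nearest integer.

x = 1529 px, y = 467 px

2512/701 > 21/9, so the 21:9 crop keeps the full height 701 and trims width to 701 × 21/9 = 1635.67 px.
Left offset = (2512 − 1635.67)/2 = 438.17 px; top offset = 0.
Lower-right is two-thirds across and two-thirds down within the crop:
x = 438.17 + 2 × 1635.67/3 ≈ 1529; y = 0.00 + 2 × 701.00/3 ≈ 467.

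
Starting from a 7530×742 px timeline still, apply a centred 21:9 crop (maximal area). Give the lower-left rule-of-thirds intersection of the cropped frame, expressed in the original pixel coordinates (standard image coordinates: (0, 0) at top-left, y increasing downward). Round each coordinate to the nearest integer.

7530/742 > 21/9, so the 21:9 crop keeps the full height 742 and trims width to 742 × 21/9 = 1731.33 px.
Left offset = (7530 − 1731.33)/2 = 2899.33 px; top offset = 0.
Lower-left is one-third across and two-thirds down within the crop:
x = 2899.33 + 1 × 1731.33/3 ≈ 3476; y = 0.00 + 2 × 742.00/3 ≈ 495.

(3476, 495)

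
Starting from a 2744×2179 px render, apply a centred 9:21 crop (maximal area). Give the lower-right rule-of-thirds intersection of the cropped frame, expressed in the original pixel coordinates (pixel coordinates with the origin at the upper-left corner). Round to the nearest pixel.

2744/2179 > 9/21, so the 9:21 crop keeps the full height 2179 and trims width to 2179 × 9/21 = 933.86 px.
Left offset = (2744 − 933.86)/2 = 905.07 px; top offset = 0.
Lower-right is two-thirds across and two-thirds down within the crop:
x = 905.07 + 2 × 933.86/3 ≈ 1528; y = 0.00 + 2 × 2179.00/3 ≈ 1453.

x = 1528 px, y = 1453 px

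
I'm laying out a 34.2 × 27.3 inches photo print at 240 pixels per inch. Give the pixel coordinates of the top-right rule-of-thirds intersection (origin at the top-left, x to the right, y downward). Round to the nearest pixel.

In pixels the canvas is 34.2 × 240 = 8208 wide and 27.3 × 240 = 6552 tall.
The top-right point is two-thirds across and one-third down:
x = 2 × 8208/3 ≈ 5472; y = 1 × 6552/3 ≈ 2184.

(5472, 2184)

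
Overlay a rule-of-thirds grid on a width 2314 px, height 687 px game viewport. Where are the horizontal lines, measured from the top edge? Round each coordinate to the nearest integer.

y = 229 px and y = 458 px

687 / 3 = 229, so the horizontal lines sit at one and two thirds of 687.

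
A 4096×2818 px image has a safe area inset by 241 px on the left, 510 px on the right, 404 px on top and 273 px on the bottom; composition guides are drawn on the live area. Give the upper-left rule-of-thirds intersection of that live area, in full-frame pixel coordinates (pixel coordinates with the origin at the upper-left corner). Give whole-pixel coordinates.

Content width = 4096 − 241 − 510 = 3345 px; content height = 2818 − 404 − 273 = 2141 px.
Upper-left is one-third across and one-third down within the live area.
x = 241 + 1 × 3345/3 = 241 + 1115.00 ≈ 1356
y = 404 + 1 × 2141/3 = 404 + 713.67 ≈ 1118

(1356, 1118)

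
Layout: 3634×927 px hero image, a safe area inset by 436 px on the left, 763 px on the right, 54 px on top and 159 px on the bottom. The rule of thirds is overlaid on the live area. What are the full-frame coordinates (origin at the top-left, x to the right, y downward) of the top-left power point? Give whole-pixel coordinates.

(1248, 292)

Content width = 3634 − 436 − 763 = 2435 px; content height = 927 − 54 − 159 = 714 px.
Top-left is one-third across and one-third down within the live area.
x = 436 + 1 × 2435/3 = 436 + 811.67 ≈ 1248
y = 54 + 1 × 714/3 = 54 + 238.00 ≈ 292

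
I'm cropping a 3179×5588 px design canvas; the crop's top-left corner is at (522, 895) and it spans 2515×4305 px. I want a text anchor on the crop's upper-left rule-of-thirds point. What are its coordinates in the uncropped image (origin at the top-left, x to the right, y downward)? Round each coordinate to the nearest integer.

One third of the crop width 2515 is 838.33 px.
One third of the crop height 4305 is 1435.00 px.
The upper-left point is one-third across and one-third down within the crop:
x = 522 + 1 × 838.33 ≈ 1360; y = 895 + 1 × 1435.00 ≈ 2330.

x = 1360 px, y = 2330 px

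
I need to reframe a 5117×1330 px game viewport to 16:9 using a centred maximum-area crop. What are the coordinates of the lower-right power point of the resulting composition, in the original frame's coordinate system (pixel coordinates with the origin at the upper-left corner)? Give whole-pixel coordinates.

(2953, 887)

5117/1330 > 16/9, so the 16:9 crop keeps the full height 1330 and trims width to 1330 × 16/9 = 2364.44 px.
Left offset = (5117 − 2364.44)/2 = 1376.28 px; top offset = 0.
Lower-right is two-thirds across and two-thirds down within the crop:
x = 1376.28 + 2 × 2364.44/3 ≈ 2953; y = 0.00 + 2 × 1330.00/3 ≈ 887.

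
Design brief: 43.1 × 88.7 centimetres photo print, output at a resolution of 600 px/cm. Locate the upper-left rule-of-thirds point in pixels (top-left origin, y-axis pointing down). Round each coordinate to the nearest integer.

In pixels the canvas is 43.1 × 600 = 25860 wide and 88.7 × 600 = 53220 tall.
The upper-left point is one-third across and one-third down:
x = 1 × 25860/3 ≈ 8620; y = 1 × 53220/3 ≈ 17740.

(8620, 17740)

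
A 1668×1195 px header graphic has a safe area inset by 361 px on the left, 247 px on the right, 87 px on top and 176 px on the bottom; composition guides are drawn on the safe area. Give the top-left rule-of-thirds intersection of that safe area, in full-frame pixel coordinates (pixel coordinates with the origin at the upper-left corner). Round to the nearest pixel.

(714, 398)

Content width = 1668 − 361 − 247 = 1060 px; content height = 1195 − 87 − 176 = 932 px.
Top-left is one-third across and one-third down within the safe area.
x = 361 + 1 × 1060/3 = 361 + 353.33 ≈ 714
y = 87 + 1 × 932/3 = 87 + 310.67 ≈ 398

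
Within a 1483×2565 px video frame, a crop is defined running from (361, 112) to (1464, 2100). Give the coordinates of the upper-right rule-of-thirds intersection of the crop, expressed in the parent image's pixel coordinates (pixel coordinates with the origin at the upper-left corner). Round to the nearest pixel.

x = 1096 px, y = 775 px

Crop width = 1464 − 361 = 1103 px; one third is 367.67 px.
Crop height = 2100 − 112 = 1988 px; one third is 662.67 px.
The upper-right point is two-thirds across and one-third down within the crop:
x = 361 + 2 × 367.67 ≈ 1096; y = 112 + 1 × 662.67 ≈ 775.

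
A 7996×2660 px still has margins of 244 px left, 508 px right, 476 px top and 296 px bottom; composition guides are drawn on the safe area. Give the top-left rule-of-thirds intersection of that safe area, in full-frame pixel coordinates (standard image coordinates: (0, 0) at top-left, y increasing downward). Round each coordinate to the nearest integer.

Content width = 7996 − 244 − 508 = 7244 px; content height = 2660 − 476 − 296 = 1888 px.
Top-left is one-third across and one-third down within the safe area.
x = 244 + 1 × 7244/3 = 244 + 2414.67 ≈ 2659
y = 476 + 1 × 1888/3 = 476 + 629.33 ≈ 1105

(2659, 1105)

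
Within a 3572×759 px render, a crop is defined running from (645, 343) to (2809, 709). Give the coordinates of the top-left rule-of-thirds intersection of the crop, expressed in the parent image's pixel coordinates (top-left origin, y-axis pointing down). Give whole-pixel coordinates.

Crop width = 2809 − 645 = 2164 px; one third is 721.33 px.
Crop height = 709 − 343 = 366 px; one third is 122.00 px.
The top-left point is one-third across and one-third down within the crop:
x = 645 + 1 × 721.33 ≈ 1366; y = 343 + 1 × 122.00 ≈ 465.

(1366, 465)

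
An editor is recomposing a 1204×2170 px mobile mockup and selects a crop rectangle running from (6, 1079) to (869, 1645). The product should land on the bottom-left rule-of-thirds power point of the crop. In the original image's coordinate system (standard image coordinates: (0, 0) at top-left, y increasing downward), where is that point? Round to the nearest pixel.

Crop width = 869 − 6 = 863 px; one third is 287.67 px.
Crop height = 1645 − 1079 = 566 px; one third is 188.67 px.
The bottom-left point is one-third across and two-thirds down within the crop:
x = 6 + 1 × 287.67 ≈ 294; y = 1079 + 2 × 188.67 ≈ 1456.

(294, 1456)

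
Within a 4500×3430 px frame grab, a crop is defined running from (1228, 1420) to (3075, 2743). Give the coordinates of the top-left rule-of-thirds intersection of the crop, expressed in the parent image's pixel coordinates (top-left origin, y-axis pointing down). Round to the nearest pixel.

(1844, 1861)

Crop width = 3075 − 1228 = 1847 px; one third is 615.67 px.
Crop height = 2743 − 1420 = 1323 px; one third is 441.00 px.
The top-left point is one-third across and one-third down within the crop:
x = 1228 + 1 × 615.67 ≈ 1844; y = 1420 + 1 × 441.00 ≈ 1861.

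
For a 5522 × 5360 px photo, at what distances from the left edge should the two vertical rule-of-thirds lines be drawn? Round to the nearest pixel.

x = 1841 px and x = 3681 px

5522 / 3 = 1840.67, so the vertical lines sit at one and two thirds of 5522.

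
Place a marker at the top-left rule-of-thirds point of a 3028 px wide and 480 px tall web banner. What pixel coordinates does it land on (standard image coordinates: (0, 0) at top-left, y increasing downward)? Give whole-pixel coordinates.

(1009, 160)

The top-left point sits one-third of the way across and one-third of the way down.
x = 1 × 3028/3 ≈ 1009; y = 1 × 480/3 ≈ 160.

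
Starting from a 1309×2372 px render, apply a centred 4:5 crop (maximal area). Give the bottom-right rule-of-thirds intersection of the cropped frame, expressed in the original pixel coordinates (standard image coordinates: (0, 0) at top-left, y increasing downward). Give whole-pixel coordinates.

1309/2372 < 4/5, so the 4:5 crop keeps the full width 1309 and trims height to 1309 × 5/4 = 1636.25 px.
Top offset = (2372 − 1636.25)/2 = 367.88 px; left offset = 0.
Bottom-right is two-thirds across and two-thirds down within the crop:
x = 0.00 + 2 × 1309.00/3 ≈ 873; y = 367.88 + 2 × 1636.25/3 ≈ 1459.

x = 873 px, y = 1459 px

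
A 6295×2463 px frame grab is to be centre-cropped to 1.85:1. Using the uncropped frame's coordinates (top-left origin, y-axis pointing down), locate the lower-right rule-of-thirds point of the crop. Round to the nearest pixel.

(3907, 1642)

6295/2463 > 1.85/1, so the 1.85:1 crop keeps the full height 2463 and trims width to 2463 × 1.85/1 = 4556.55 px.
Left offset = (6295 − 4556.55)/2 = 869.22 px; top offset = 0.
Lower-right is two-thirds across and two-thirds down within the crop:
x = 869.22 + 2 × 4556.55/3 ≈ 3907; y = 0.00 + 2 × 2463.00/3 ≈ 1642.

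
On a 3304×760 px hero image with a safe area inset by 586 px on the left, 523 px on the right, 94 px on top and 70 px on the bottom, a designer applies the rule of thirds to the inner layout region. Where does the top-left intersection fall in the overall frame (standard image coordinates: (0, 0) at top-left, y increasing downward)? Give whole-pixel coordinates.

Content width = 3304 − 586 − 523 = 2195 px; content height = 760 − 94 − 70 = 596 px.
Top-left is one-third across and one-third down within the inner layout region.
x = 586 + 1 × 2195/3 = 586 + 731.67 ≈ 1318
y = 94 + 1 × 596/3 = 94 + 198.67 ≈ 293

x = 1318 px, y = 293 px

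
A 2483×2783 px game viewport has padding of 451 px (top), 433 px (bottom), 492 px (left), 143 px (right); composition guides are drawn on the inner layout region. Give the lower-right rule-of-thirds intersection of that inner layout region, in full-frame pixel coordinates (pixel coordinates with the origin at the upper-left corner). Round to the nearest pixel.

x = 1724 px, y = 1717 px

Content width = 2483 − 492 − 143 = 1848 px; content height = 2783 − 451 − 433 = 1899 px.
Lower-right is two-thirds across and two-thirds down within the inner layout region.
x = 492 + 2 × 1848/3 = 492 + 1232.00 ≈ 1724
y = 451 + 2 × 1899/3 = 451 + 1266.00 ≈ 1717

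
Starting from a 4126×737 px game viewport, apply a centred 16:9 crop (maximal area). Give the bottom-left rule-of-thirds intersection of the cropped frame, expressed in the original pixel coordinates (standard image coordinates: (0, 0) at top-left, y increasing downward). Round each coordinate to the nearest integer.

(1845, 491)

4126/737 > 16/9, so the 16:9 crop keeps the full height 737 and trims width to 737 × 16/9 = 1310.22 px.
Left offset = (4126 − 1310.22)/2 = 1407.89 px; top offset = 0.
Bottom-left is one-third across and two-thirds down within the crop:
x = 1407.89 + 1 × 1310.22/3 ≈ 1845; y = 0.00 + 2 × 737.00/3 ≈ 491.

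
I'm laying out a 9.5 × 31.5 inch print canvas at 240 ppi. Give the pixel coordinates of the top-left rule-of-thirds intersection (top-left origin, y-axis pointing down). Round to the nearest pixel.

(760, 2520)

In pixels the canvas is 9.5 × 240 = 2280 wide and 31.5 × 240 = 7560 tall.
The top-left point is one-third across and one-third down:
x = 1 × 2280/3 ≈ 760; y = 1 × 7560/3 ≈ 2520.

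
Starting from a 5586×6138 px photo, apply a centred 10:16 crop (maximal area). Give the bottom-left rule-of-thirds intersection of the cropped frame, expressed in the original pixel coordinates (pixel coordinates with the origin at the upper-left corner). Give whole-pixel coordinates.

5586/6138 > 10/16, so the 10:16 crop keeps the full height 6138 and trims width to 6138 × 10/16 = 3836.25 px.
Left offset = (5586 − 3836.25)/2 = 874.88 px; top offset = 0.
Bottom-left is one-third across and two-thirds down within the crop:
x = 874.88 + 1 × 3836.25/3 ≈ 2154; y = 0.00 + 2 × 6138.00/3 ≈ 4092.

(2154, 4092)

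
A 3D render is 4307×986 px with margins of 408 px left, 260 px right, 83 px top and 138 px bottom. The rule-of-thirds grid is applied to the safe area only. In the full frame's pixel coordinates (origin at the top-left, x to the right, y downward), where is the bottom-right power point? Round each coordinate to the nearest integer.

Content width = 4307 − 408 − 260 = 3639 px; content height = 986 − 83 − 138 = 765 px.
Bottom-right is two-thirds across and two-thirds down within the safe area.
x = 408 + 2 × 3639/3 = 408 + 2426.00 ≈ 2834
y = 83 + 2 × 765/3 = 83 + 510.00 ≈ 593

x = 2834 px, y = 593 px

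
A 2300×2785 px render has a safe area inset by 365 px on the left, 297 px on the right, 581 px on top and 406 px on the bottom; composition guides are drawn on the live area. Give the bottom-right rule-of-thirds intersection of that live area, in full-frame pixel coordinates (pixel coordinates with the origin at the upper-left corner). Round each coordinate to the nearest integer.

x = 1457 px, y = 1780 px

Content width = 2300 − 365 − 297 = 1638 px; content height = 2785 − 581 − 406 = 1798 px.
Bottom-right is two-thirds across and two-thirds down within the live area.
x = 365 + 2 × 1638/3 = 365 + 1092.00 ≈ 1457
y = 581 + 2 × 1798/3 = 581 + 1198.67 ≈ 1780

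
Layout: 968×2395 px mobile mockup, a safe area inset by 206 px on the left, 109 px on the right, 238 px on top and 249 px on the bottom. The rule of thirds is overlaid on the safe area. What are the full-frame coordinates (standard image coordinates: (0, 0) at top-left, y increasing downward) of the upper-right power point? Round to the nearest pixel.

Content width = 968 − 206 − 109 = 653 px; content height = 2395 − 238 − 249 = 1908 px.
Upper-right is two-thirds across and one-third down within the safe area.
x = 206 + 2 × 653/3 = 206 + 435.33 ≈ 641
y = 238 + 1 × 1908/3 = 238 + 636.00 ≈ 874

(641, 874)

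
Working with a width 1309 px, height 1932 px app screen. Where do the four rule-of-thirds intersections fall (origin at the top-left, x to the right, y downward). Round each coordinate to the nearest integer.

(436, 644), (873, 644), (436, 1288), (873, 1288)

One third of 1309 is 436.33; one third of 1932 is 644.
Vertical third lines at x = 436 and x = 873; horizontal third lines at y = 644 and y = 1288.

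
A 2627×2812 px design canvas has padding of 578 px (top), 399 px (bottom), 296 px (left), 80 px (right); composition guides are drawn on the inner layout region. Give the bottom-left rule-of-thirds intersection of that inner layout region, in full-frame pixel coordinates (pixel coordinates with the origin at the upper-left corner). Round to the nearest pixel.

Content width = 2627 − 296 − 80 = 2251 px; content height = 2812 − 578 − 399 = 1835 px.
Bottom-left is one-third across and two-thirds down within the inner layout region.
x = 296 + 1 × 2251/3 = 296 + 750.33 ≈ 1046
y = 578 + 2 × 1835/3 = 578 + 1223.33 ≈ 1801

(1046, 1801)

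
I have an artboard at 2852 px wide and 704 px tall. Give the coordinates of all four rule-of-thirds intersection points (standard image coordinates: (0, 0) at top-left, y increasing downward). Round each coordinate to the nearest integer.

One third of 2852 is 950.67; one third of 704 is 234.67.
Vertical third lines at x = 951 and x = 1901; horizontal third lines at y = 235 and y = 469.

(951, 235), (1901, 235), (951, 469), (1901, 469)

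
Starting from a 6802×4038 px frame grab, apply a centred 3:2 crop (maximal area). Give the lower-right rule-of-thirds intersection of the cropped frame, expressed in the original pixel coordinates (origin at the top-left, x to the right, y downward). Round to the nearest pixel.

6802/4038 > 3/2, so the 3:2 crop keeps the full height 4038 and trims width to 4038 × 3/2 = 6057.00 px.
Left offset = (6802 − 6057.00)/2 = 372.50 px; top offset = 0.
Lower-right is two-thirds across and two-thirds down within the crop:
x = 372.50 + 2 × 6057.00/3 ≈ 4411; y = 0.00 + 2 × 4038.00/3 ≈ 2692.

(4411, 2692)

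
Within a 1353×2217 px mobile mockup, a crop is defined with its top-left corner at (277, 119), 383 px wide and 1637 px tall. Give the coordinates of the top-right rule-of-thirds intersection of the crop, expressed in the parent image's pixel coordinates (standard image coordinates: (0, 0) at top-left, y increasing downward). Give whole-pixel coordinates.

One third of the crop width 383 is 127.67 px.
One third of the crop height 1637 is 545.67 px.
The top-right point is two-thirds across and one-third down within the crop:
x = 277 + 2 × 127.67 ≈ 532; y = 119 + 1 × 545.67 ≈ 665.

(532, 665)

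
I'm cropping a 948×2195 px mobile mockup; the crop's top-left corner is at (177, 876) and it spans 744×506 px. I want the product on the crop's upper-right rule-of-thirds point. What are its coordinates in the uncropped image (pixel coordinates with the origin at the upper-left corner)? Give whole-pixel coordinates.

(673, 1045)

One third of the crop width 744 is 248.00 px.
One third of the crop height 506 is 168.67 px.
The upper-right point is two-thirds across and one-third down within the crop:
x = 177 + 2 × 248.00 ≈ 673; y = 876 + 1 × 168.67 ≈ 1045.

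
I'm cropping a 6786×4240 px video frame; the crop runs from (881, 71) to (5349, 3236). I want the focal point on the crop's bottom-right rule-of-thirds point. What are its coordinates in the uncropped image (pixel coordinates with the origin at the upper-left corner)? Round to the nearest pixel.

(3860, 2181)

Crop width = 5349 − 881 = 4468 px; one third is 1489.33 px.
Crop height = 3236 − 71 = 3165 px; one third is 1055.00 px.
The bottom-right point is two-thirds across and two-thirds down within the crop:
x = 881 + 2 × 1489.33 ≈ 3860; y = 71 + 2 × 1055.00 ≈ 2181.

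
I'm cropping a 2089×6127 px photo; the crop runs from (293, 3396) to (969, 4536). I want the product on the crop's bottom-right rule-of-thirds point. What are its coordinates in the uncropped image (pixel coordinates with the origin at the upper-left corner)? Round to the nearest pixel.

(744, 4156)

Crop width = 969 − 293 = 676 px; one third is 225.33 px.
Crop height = 4536 − 3396 = 1140 px; one third is 380.00 px.
The bottom-right point is two-thirds across and two-thirds down within the crop:
x = 293 + 2 × 225.33 ≈ 744; y = 3396 + 2 × 380.00 ≈ 4156.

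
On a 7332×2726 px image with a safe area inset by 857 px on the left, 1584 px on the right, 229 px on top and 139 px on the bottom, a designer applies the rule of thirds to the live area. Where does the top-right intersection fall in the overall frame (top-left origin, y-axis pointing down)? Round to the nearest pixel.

Content width = 7332 − 857 − 1584 = 4891 px; content height = 2726 − 229 − 139 = 2358 px.
Top-right is two-thirds across and one-third down within the live area.
x = 857 + 2 × 4891/3 = 857 + 3260.67 ≈ 4118
y = 229 + 1 × 2358/3 = 229 + 786.00 ≈ 1015

x = 4118 px, y = 1015 px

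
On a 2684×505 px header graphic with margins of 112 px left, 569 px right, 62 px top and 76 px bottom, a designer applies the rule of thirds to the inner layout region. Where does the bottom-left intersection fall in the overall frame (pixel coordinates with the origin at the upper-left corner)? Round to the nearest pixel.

(780, 307)

Content width = 2684 − 112 − 569 = 2003 px; content height = 505 − 62 − 76 = 367 px.
Bottom-left is one-third across and two-thirds down within the inner layout region.
x = 112 + 1 × 2003/3 = 112 + 667.67 ≈ 780
y = 62 + 2 × 367/3 = 62 + 244.67 ≈ 307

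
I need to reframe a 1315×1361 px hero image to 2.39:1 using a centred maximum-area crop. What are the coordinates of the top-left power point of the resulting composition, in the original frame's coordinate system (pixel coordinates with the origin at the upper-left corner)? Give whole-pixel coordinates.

x = 438 px, y = 589 px

1315/1361 < 2.39/1, so the 2.39:1 crop keeps the full width 1315 and trims height to 1315 × 1/2.39 = 550.21 px.
Top offset = (1361 − 550.21)/2 = 405.40 px; left offset = 0.
Top-left is one-third across and one-third down within the crop:
x = 0.00 + 1 × 1315.00/3 ≈ 438; y = 405.40 + 1 × 550.21/3 ≈ 589.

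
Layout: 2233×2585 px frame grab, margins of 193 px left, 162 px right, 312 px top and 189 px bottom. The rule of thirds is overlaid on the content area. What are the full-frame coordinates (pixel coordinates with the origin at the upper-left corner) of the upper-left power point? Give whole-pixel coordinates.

Content width = 2233 − 193 − 162 = 1878 px; content height = 2585 − 312 − 189 = 2084 px.
Upper-left is one-third across and one-third down within the content area.
x = 193 + 1 × 1878/3 = 193 + 626.00 ≈ 819
y = 312 + 1 × 2084/3 = 312 + 694.67 ≈ 1007

x = 819 px, y = 1007 px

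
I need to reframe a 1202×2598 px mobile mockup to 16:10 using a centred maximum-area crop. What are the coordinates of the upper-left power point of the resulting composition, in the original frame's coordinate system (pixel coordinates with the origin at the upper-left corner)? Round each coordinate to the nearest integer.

1202/2598 < 16/10, so the 16:10 crop keeps the full width 1202 and trims height to 1202 × 10/16 = 751.25 px.
Top offset = (2598 − 751.25)/2 = 923.38 px; left offset = 0.
Upper-left is one-third across and one-third down within the crop:
x = 0.00 + 1 × 1202.00/3 ≈ 401; y = 923.38 + 1 × 751.25/3 ≈ 1174.

(401, 1174)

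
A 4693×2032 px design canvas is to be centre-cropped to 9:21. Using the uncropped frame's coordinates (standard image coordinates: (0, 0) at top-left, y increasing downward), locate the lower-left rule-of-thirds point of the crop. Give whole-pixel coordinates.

(2201, 1355)

4693/2032 > 9/21, so the 9:21 crop keeps the full height 2032 and trims width to 2032 × 9/21 = 870.86 px.
Left offset = (4693 − 870.86)/2 = 1911.07 px; top offset = 0.
Lower-left is one-third across and two-thirds down within the crop:
x = 1911.07 + 1 × 870.86/3 ≈ 2201; y = 0.00 + 2 × 2032.00/3 ≈ 1355.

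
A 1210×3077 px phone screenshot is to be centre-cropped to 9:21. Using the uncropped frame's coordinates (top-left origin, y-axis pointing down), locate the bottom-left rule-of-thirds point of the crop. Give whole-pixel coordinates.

x = 403 px, y = 2009 px

1210/3077 < 9/21, so the 9:21 crop keeps the full width 1210 and trims height to 1210 × 21/9 = 2823.33 px.
Top offset = (3077 − 2823.33)/2 = 126.83 px; left offset = 0.
Bottom-left is one-third across and two-thirds down within the crop:
x = 0.00 + 1 × 1210.00/3 ≈ 403; y = 126.83 + 2 × 2823.33/3 ≈ 2009.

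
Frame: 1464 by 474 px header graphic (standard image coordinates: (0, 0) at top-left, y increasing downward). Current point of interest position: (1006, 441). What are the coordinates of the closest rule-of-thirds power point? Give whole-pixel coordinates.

x = 976 px, y = 316 px

Third lines: x ∈ {488, 976}, y ∈ {158, 316}.
1006 is closer to x = 976; 441 is closer to y = 316.
So the nearest intersection is the lower-right power point.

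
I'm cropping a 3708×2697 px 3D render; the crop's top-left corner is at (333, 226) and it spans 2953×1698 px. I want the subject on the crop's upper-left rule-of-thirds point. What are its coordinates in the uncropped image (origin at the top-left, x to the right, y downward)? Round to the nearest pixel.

One third of the crop width 2953 is 984.33 px.
One third of the crop height 1698 is 566.00 px.
The upper-left point is one-third across and one-third down within the crop:
x = 333 + 1 × 984.33 ≈ 1317; y = 226 + 1 × 566.00 ≈ 792.

x = 1317 px, y = 792 px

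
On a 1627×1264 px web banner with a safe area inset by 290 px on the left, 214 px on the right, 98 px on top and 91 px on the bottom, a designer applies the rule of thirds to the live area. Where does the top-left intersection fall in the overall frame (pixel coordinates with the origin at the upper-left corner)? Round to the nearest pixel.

(664, 456)

Content width = 1627 − 290 − 214 = 1123 px; content height = 1264 − 98 − 91 = 1075 px.
Top-left is one-third across and one-third down within the live area.
x = 290 + 1 × 1123/3 = 290 + 374.33 ≈ 664
y = 98 + 1 × 1075/3 = 98 + 358.33 ≈ 456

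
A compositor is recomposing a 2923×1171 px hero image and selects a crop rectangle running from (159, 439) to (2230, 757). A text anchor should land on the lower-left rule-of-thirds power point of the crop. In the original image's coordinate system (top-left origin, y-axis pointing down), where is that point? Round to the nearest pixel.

Crop width = 2230 − 159 = 2071 px; one third is 690.33 px.
Crop height = 757 − 439 = 318 px; one third is 106.00 px.
The lower-left point is one-third across and two-thirds down within the crop:
x = 159 + 1 × 690.33 ≈ 849; y = 439 + 2 × 106.00 ≈ 651.

x = 849 px, y = 651 px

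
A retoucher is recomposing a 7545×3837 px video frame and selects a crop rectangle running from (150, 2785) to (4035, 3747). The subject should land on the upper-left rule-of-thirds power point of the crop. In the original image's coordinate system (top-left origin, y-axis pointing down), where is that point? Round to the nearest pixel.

Crop width = 4035 − 150 = 3885 px; one third is 1295.00 px.
Crop height = 3747 − 2785 = 962 px; one third is 320.67 px.
The upper-left point is one-third across and one-third down within the crop:
x = 150 + 1 × 1295.00 ≈ 1445; y = 2785 + 1 × 320.67 ≈ 3106.

x = 1445 px, y = 3106 px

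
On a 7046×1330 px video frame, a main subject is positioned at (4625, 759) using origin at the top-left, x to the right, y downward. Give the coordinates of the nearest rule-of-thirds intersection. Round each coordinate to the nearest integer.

Third lines: x ∈ {2349, 4697}, y ∈ {443, 887}.
4625 is closer to x = 4697; 759 is closer to y = 887.
So the nearest intersection is the lower-right power point.

x = 4697 px, y = 887 px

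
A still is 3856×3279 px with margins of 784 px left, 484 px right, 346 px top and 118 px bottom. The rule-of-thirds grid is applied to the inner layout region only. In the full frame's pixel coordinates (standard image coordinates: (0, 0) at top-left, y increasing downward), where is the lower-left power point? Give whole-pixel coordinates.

Content width = 3856 − 784 − 484 = 2588 px; content height = 3279 − 346 − 118 = 2815 px.
Lower-left is one-third across and two-thirds down within the inner layout region.
x = 784 + 1 × 2588/3 = 784 + 862.67 ≈ 1647
y = 346 + 2 × 2815/3 = 346 + 1876.67 ≈ 2223

(1647, 2223)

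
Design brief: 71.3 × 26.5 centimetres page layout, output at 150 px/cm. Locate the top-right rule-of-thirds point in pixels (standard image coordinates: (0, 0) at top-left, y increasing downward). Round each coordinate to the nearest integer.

x = 7130 px, y = 1325 px

In pixels the canvas is 71.3 × 150 = 10695 wide and 26.5 × 150 = 3975 tall.
The top-right point is two-thirds across and one-third down:
x = 2 × 10695/3 ≈ 7130; y = 1 × 3975/3 ≈ 1325.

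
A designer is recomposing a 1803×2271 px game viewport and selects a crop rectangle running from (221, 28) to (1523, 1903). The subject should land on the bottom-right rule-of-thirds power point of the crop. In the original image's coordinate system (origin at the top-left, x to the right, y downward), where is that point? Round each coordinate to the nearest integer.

Crop width = 1523 − 221 = 1302 px; one third is 434.00 px.
Crop height = 1903 − 28 = 1875 px; one third is 625.00 px.
The bottom-right point is two-thirds across and two-thirds down within the crop:
x = 221 + 2 × 434.00 ≈ 1089; y = 28 + 2 × 625.00 ≈ 1278.

(1089, 1278)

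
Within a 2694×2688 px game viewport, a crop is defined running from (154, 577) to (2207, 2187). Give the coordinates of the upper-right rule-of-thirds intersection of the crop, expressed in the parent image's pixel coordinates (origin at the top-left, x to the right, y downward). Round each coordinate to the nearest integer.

Crop width = 2207 − 154 = 2053 px; one third is 684.33 px.
Crop height = 2187 − 577 = 1610 px; one third is 536.67 px.
The upper-right point is two-thirds across and one-third down within the crop:
x = 154 + 2 × 684.33 ≈ 1523; y = 577 + 1 × 536.67 ≈ 1114.

x = 1523 px, y = 1114 px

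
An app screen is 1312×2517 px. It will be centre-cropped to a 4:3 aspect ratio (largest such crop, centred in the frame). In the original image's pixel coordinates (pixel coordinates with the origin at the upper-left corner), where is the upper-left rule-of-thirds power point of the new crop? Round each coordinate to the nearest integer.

1312/2517 < 4/3, so the 4:3 crop keeps the full width 1312 and trims height to 1312 × 3/4 = 984.00 px.
Top offset = (2517 − 984.00)/2 = 766.50 px; left offset = 0.
Upper-left is one-third across and one-third down within the crop:
x = 0.00 + 1 × 1312.00/3 ≈ 437; y = 766.50 + 1 × 984.00/3 ≈ 1095.

x = 437 px, y = 1095 px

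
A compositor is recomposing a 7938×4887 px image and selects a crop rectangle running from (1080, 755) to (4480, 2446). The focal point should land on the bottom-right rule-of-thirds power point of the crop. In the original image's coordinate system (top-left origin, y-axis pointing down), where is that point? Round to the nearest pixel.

Crop width = 4480 − 1080 = 3400 px; one third is 1133.33 px.
Crop height = 2446 − 755 = 1691 px; one third is 563.67 px.
The bottom-right point is two-thirds across and two-thirds down within the crop:
x = 1080 + 2 × 1133.33 ≈ 3347; y = 755 + 2 × 563.67 ≈ 1882.

x = 3347 px, y = 1882 px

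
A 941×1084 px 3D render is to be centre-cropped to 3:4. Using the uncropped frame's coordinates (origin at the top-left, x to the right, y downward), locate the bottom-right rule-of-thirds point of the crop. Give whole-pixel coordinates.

(606, 723)

941/1084 > 3/4, so the 3:4 crop keeps the full height 1084 and trims width to 1084 × 3/4 = 813.00 px.
Left offset = (941 − 813.00)/2 = 64.00 px; top offset = 0.
Bottom-right is two-thirds across and two-thirds down within the crop:
x = 64.00 + 2 × 813.00/3 ≈ 606; y = 0.00 + 2 × 1084.00/3 ≈ 723.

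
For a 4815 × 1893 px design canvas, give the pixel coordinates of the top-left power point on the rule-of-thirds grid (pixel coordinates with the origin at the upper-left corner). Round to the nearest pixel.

The top-left point sits one-third of the way across and one-third of the way down.
x = 1 × 4815/3 ≈ 1605; y = 1 × 1893/3 ≈ 631.

(1605, 631)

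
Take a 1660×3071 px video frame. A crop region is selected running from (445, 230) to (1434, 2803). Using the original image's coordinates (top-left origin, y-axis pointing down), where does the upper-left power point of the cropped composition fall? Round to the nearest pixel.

(775, 1088)

Crop width = 1434 − 445 = 989 px; one third is 329.67 px.
Crop height = 2803 − 230 = 2573 px; one third is 857.67 px.
The upper-left point is one-third across and one-third down within the crop:
x = 445 + 1 × 329.67 ≈ 775; y = 230 + 1 × 857.67 ≈ 1088.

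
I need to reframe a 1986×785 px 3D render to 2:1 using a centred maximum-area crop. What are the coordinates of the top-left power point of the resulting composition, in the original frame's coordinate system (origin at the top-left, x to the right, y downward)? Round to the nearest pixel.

(731, 262)

1986/785 > 2/1, so the 2:1 crop keeps the full height 785 and trims width to 785 × 2/1 = 1570.00 px.
Left offset = (1986 − 1570.00)/2 = 208.00 px; top offset = 0.
Top-left is one-third across and one-third down within the crop:
x = 208.00 + 1 × 1570.00/3 ≈ 731; y = 0.00 + 1 × 785.00/3 ≈ 262.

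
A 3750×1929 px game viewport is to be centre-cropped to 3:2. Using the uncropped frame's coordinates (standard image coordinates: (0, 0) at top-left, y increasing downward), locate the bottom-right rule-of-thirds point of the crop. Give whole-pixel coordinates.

x = 2357 px, y = 1286 px

3750/1929 > 3/2, so the 3:2 crop keeps the full height 1929 and trims width to 1929 × 3/2 = 2893.50 px.
Left offset = (3750 − 2893.50)/2 = 428.25 px; top offset = 0.
Bottom-right is two-thirds across and two-thirds down within the crop:
x = 428.25 + 2 × 2893.50/3 ≈ 2357; y = 0.00 + 2 × 1929.00/3 ≈ 1286.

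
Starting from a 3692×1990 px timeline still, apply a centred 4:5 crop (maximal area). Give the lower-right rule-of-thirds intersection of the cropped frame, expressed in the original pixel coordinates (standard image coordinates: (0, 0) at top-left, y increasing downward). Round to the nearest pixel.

3692/1990 > 4/5, so the 4:5 crop keeps the full height 1990 and trims width to 1990 × 4/5 = 1592.00 px.
Left offset = (3692 − 1592.00)/2 = 1050.00 px; top offset = 0.
Lower-right is two-thirds across and two-thirds down within the crop:
x = 1050.00 + 2 × 1592.00/3 ≈ 2111; y = 0.00 + 2 × 1990.00/3 ≈ 1327.

x = 2111 px, y = 1327 px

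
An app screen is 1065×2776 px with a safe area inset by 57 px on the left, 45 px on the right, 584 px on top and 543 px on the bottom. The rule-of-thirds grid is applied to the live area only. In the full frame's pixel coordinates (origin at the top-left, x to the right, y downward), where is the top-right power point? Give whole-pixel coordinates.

(699, 1134)

Content width = 1065 − 57 − 45 = 963 px; content height = 2776 − 584 − 543 = 1649 px.
Top-right is two-thirds across and one-third down within the live area.
x = 57 + 2 × 963/3 = 57 + 642.00 ≈ 699
y = 584 + 1 × 1649/3 = 584 + 549.67 ≈ 1134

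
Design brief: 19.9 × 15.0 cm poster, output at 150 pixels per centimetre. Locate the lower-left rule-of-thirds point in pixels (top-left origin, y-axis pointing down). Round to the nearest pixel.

In pixels the canvas is 19.9 × 150 = 2985 wide and 15.0 × 150 = 2250 tall.
The lower-left point is one-third across and two-thirds down:
x = 1 × 2985/3 ≈ 995; y = 2 × 2250/3 ≈ 1500.

x = 995 px, y = 1500 px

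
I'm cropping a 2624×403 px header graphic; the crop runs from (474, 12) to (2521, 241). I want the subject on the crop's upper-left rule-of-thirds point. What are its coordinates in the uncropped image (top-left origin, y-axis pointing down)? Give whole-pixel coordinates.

x = 1156 px, y = 88 px

Crop width = 2521 − 474 = 2047 px; one third is 682.33 px.
Crop height = 241 − 12 = 229 px; one third is 76.33 px.
The upper-left point is one-third across and one-third down within the crop:
x = 474 + 1 × 682.33 ≈ 1156; y = 12 + 1 × 76.33 ≈ 88.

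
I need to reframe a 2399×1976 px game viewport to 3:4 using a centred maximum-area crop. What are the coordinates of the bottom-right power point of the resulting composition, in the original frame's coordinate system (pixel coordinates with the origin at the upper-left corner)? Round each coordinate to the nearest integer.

2399/1976 > 3/4, so the 3:4 crop keeps the full height 1976 and trims width to 1976 × 3/4 = 1482.00 px.
Left offset = (2399 − 1482.00)/2 = 458.50 px; top offset = 0.
Bottom-right is two-thirds across and two-thirds down within the crop:
x = 458.50 + 2 × 1482.00/3 ≈ 1447; y = 0.00 + 2 × 1976.00/3 ≈ 1317.

x = 1447 px, y = 1317 px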